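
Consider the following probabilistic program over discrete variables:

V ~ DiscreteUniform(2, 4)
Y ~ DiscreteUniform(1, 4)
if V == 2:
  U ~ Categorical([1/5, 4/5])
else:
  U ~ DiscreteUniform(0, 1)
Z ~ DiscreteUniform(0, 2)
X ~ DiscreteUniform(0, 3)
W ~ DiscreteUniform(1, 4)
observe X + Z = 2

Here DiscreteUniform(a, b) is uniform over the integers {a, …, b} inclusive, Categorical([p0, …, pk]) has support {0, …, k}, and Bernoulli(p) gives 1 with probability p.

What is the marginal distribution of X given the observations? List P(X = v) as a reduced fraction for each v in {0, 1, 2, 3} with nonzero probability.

Enumerate traces; 288 have nonzero weight after conditioning:
  (V=2, Y=1, U=0, Z=0, X=2, W=1) weight 1/2880
  (V=2, Y=1, U=0, Z=0, X=2, W=2) weight 1/2880
  (V=2, Y=1, U=0, Z=0, X=2, W=3) weight 1/2880
  (V=2, Y=1, U=0, Z=0, X=2, W=4) weight 1/2880
  (V=2, Y=1, U=0, Z=1, X=1, W=1) weight 1/2880
  (V=2, Y=1, U=0, Z=1, X=1, W=2) weight 1/2880
  (V=2, Y=1, U=0, Z=1, X=1, W=3) weight 1/2880
  (V=2, Y=1, U=0, Z=1, X=1, W=4) weight 1/2880
  (V=2, Y=1, U=0, Z=2, X=0, W=1) weight 1/2880
  … 279 more
Group by X:
  weight(X=0) = 1/12
  weight(X=1) = 1/12
  weight(X=2) = 1/12
Total weight = 1/12 + 1/12 + 1/12 = 1/4
P(X=0 | obs) = 1/12 / 1/4 = 1/3
P(X=1 | obs) = 1/12 / 1/4 = 1/3
P(X=2 | obs) = 1/12 / 1/4 = 1/3

P(X=0) = 1/3, P(X=1) = 1/3, P(X=2) = 1/3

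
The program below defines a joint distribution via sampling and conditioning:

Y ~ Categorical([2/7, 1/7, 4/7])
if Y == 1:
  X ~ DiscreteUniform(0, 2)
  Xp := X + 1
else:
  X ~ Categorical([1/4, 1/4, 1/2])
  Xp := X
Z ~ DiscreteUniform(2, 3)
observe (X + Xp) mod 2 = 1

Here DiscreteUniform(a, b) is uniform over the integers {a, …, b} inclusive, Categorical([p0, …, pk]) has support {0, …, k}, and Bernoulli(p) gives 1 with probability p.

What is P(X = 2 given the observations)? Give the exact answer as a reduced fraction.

Enumerate traces; 6 have nonzero weight after conditioning:
  (Y=1, X=0, Z=2) weight 1/42
  (Y=1, X=0, Z=3) weight 1/42
  (Y=1, X=1, Z=2) weight 1/42
  (Y=1, X=1, Z=3) weight 1/42
  (Y=1, X=2, Z=2) weight 1/42
  (Y=1, X=2, Z=3) weight 1/42
Group by X:
  weight(X=0) = 1/21
  weight(X=1) = 1/21
  weight(X=2) = 1/21
Total weight = 1/21 + 1/21 + 1/21 = 1/7
P(X=0 | obs) = 1/21 / 1/7 = 1/3
P(X=1 | obs) = 1/21 / 1/7 = 1/3
P(X=2 | obs) = 1/21 / 1/7 = 1/3

P(X = 2 | obs) = 1/3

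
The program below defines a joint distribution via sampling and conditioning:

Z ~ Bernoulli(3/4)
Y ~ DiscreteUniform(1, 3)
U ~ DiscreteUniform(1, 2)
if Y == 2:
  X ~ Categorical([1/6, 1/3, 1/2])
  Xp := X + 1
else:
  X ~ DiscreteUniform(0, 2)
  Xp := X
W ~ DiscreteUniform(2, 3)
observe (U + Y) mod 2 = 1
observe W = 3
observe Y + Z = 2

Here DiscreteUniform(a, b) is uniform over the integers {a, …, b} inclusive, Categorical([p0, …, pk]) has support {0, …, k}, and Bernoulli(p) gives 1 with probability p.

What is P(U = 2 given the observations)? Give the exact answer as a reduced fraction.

Enumerate traces; 6 have nonzero weight after conditioning:
  (Z=0, Y=2, U=1, X=0, W=3) weight 1/288
  (Z=0, Y=2, U=1, X=1, W=3) weight 1/144
  (Z=0, Y=2, U=1, X=2, W=3) weight 1/96
  (Z=1, Y=1, U=2, X=0, W=3) weight 1/48
  (Z=1, Y=1, U=2, X=1, W=3) weight 1/48
  (Z=1, Y=1, U=2, X=2, W=3) weight 1/48
Group by U:
  weight(U=1) = 1/48
  weight(U=2) = 1/16
Total weight = 1/48 + 1/16 = 1/12
P(U=1 | obs) = 1/48 / 1/12 = 1/4
P(U=2 | obs) = 1/16 / 1/12 = 3/4

P(U = 2 | obs) = 3/4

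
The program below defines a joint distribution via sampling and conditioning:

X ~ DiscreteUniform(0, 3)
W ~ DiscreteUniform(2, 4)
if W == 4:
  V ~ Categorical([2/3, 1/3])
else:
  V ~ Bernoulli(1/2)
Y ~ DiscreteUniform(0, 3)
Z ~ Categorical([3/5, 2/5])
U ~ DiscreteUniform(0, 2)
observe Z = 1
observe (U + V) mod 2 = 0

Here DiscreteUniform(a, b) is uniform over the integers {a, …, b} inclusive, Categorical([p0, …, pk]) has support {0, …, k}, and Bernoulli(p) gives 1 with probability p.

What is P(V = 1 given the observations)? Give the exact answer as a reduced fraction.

P(V = 1 | obs) = 2/7

Enumerate traces; 144 have nonzero weight after conditioning:
  (X=0, W=2, V=0, Y=0, Z=1, U=0) weight 1/720
  (X=0, W=2, V=0, Y=0, Z=1, U=2) weight 1/720
  (X=0, W=2, V=0, Y=1, Z=1, U=0) weight 1/720
  (X=0, W=2, V=0, Y=1, Z=1, U=2) weight 1/720
  (X=0, W=2, V=0, Y=2, Z=1, U=0) weight 1/720
  (X=0, W=2, V=0, Y=2, Z=1, U=2) weight 1/720
  (X=0, W=2, V=0, Y=3, Z=1, U=0) weight 1/720
  (X=0, W=2, V=0, Y=3, Z=1, U=2) weight 1/720
  (X=0, W=2, V=1, Y=0, Z=1, U=1) weight 1/720
  … 135 more
Group by V:
  weight(V=0) = 4/27
  weight(V=1) = 8/135
Total weight = 4/27 + 8/135 = 28/135
P(V=0 | obs) = 4/27 / 28/135 = 5/7
P(V=1 | obs) = 8/135 / 28/135 = 2/7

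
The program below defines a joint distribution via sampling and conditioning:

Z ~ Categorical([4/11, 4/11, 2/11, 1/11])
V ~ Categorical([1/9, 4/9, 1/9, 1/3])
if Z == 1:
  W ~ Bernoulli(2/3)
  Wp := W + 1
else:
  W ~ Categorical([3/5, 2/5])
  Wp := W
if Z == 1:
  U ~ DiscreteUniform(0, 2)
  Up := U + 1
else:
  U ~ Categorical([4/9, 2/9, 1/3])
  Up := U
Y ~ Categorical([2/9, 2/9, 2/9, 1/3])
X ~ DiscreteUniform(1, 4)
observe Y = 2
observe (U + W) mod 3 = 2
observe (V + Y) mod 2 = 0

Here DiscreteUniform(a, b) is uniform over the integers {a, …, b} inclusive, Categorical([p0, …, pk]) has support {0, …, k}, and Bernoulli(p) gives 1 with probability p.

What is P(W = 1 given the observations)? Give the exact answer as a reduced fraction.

Enumerate traces; 64 have nonzero weight after conditioning:
  (Z=0, V=0, W=0, U=2, Y=2, X=1) weight 2/4455
  (Z=0, V=0, W=0, U=2, Y=2, X=2) weight 2/4455
  (Z=0, V=0, W=0, U=2, Y=2, X=3) weight 2/4455
  (Z=0, V=0, W=0, U=2, Y=2, X=4) weight 2/4455
  (Z=0, V=0, W=1, U=1, Y=2, X=1) weight 8/40095
  (Z=0, V=0, W=1, U=1, Y=2, X=2) weight 8/40095
  (Z=0, V=0, W=1, U=1, Y=2, X=3) weight 8/40095
  (Z=0, V=0, W=1, U=1, Y=2, X=4) weight 8/40095
  … 56 more
Group by W:
  weight(W=0) = 332/40095
  weight(W=1) = 272/40095
Total weight = 332/40095 + 272/40095 = 604/40095
P(W=0 | obs) = 332/40095 / 604/40095 = 83/151
P(W=1 | obs) = 272/40095 / 604/40095 = 68/151

P(W = 1 | obs) = 68/151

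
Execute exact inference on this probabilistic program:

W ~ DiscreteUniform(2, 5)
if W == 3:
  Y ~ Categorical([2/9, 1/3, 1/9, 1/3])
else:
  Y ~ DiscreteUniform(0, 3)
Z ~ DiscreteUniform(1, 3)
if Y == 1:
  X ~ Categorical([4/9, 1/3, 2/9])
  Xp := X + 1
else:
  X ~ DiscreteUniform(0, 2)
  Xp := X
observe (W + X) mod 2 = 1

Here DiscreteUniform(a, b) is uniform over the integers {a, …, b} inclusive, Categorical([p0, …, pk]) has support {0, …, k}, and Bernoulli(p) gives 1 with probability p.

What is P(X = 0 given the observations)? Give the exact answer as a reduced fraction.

P(X = 0 | obs) = 79/216

Enumerate traces; 72 have nonzero weight after conditioning:
  (W=2, Y=0, Z=1, X=1) weight 1/144
  (W=2, Y=0, Z=2, X=1) weight 1/144
  (W=2, Y=0, Z=3, X=1) weight 1/144
  (W=2, Y=1, Z=1, X=1) weight 1/144
  (W=2, Y=1, Z=2, X=1) weight 1/144
  (W=2, Y=1, Z=3, X=1) weight 1/144
  (W=2, Y=2, Z=1, X=1) weight 1/144
  (W=2, Y=2, Z=2, X=1) weight 1/144
  (W=3, Y=0, Z=1, X=0) weight 1/162
  (W=3, Y=0, Z=1, X=2) weight 1/162
  … 62 more
Group by X:
  weight(X=0) = 79/432
  weight(X=1) = 1/6
  weight(X=2) = 65/432
Total weight = 79/432 + 1/6 + 65/432 = 1/2
P(X=0 | obs) = 79/432 / 1/2 = 79/216
P(X=1 | obs) = 1/6 / 1/2 = 1/3
P(X=2 | obs) = 65/432 / 1/2 = 65/216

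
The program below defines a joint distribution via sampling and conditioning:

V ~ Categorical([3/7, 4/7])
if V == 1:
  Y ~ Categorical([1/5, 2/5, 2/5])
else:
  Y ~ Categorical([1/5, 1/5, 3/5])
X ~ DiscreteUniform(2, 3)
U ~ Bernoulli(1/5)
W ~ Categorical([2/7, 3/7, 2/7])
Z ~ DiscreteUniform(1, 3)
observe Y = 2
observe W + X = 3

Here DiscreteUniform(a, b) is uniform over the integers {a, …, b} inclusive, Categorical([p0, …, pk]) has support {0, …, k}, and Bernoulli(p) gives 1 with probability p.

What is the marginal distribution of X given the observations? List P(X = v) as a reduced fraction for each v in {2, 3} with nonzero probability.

P(X=2) = 3/5, P(X=3) = 2/5

Enumerate traces; 24 have nonzero weight after conditioning:
  (V=0, Y=2, X=2, U=0, W=1, Z=1) weight 18/1225
  (V=0, Y=2, X=2, U=0, W=1, Z=2) weight 18/1225
  (V=0, Y=2, X=2, U=0, W=1, Z=3) weight 18/1225
  (V=0, Y=2, X=2, U=1, W=1, Z=1) weight 9/2450
  (V=0, Y=2, X=2, U=1, W=1, Z=2) weight 9/2450
  (V=0, Y=2, X=2, U=1, W=1, Z=3) weight 9/2450
  (V=0, Y=2, X=3, U=0, W=0, Z=1) weight 12/1225
  (V=0, Y=2, X=3, U=0, W=0, Z=2) weight 12/1225
  … 16 more
Group by X:
  weight(X=2) = 51/490
  weight(X=3) = 17/245
Total weight = 51/490 + 17/245 = 17/98
P(X=2 | obs) = 51/490 / 17/98 = 3/5
P(X=3 | obs) = 17/245 / 17/98 = 2/5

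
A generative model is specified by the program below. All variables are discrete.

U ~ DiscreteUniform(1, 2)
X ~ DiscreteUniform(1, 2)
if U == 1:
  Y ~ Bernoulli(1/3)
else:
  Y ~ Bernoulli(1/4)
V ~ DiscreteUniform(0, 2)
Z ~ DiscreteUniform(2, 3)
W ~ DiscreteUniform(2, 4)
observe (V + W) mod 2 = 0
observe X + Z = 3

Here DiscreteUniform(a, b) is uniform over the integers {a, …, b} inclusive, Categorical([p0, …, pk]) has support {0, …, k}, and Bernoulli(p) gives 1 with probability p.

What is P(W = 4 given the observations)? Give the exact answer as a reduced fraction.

Enumerate traces; 20 have nonzero weight after conditioning:
  (U=1, X=1, Y=0, V=0, Z=2, W=2) weight 1/108
  (U=1, X=1, Y=0, V=0, Z=2, W=4) weight 1/108
  (U=1, X=1, Y=0, V=1, Z=2, W=3) weight 1/108
  (U=1, X=1, Y=0, V=2, Z=2, W=2) weight 1/108
  (U=1, X=1, Y=0, V=2, Z=2, W=4) weight 1/108
  (U=1, X=1, Y=1, V=0, Z=2, W=2) weight 1/216
  (U=1, X=1, Y=1, V=0, Z=2, W=4) weight 1/216
  (U=1, X=1, Y=1, V=1, Z=2, W=3) weight 1/216
  … 12 more
Group by W:
  weight(W=2) = 1/18
  weight(W=3) = 1/36
  weight(W=4) = 1/18
Total weight = 1/18 + 1/36 + 1/18 = 5/36
P(W=2 | obs) = 1/18 / 5/36 = 2/5
P(W=3 | obs) = 1/36 / 5/36 = 1/5
P(W=4 | obs) = 1/18 / 5/36 = 2/5

P(W = 4 | obs) = 2/5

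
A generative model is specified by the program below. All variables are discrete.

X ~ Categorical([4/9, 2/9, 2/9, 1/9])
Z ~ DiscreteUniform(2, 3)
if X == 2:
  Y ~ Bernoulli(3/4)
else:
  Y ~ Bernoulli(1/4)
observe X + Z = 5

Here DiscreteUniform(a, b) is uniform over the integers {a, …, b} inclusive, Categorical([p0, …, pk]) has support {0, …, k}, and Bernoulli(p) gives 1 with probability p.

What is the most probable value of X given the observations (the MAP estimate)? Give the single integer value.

argmax_v P(X = v | obs) = 2

Enumerate traces; 4 have nonzero weight after conditioning:
  (X=2, Z=3, Y=0) weight 1/36
  (X=2, Z=3, Y=1) weight 1/12
  (X=3, Z=2, Y=0) weight 1/24
  (X=3, Z=2, Y=1) weight 1/72
Group by X:
  weight(X=2) = 1/9
  weight(X=3) = 1/18
Total weight = 1/9 + 1/18 = 1/6
P(X=2 | obs) = 1/9 / 1/6 = 2/3
P(X=3 | obs) = 1/18 / 1/6 = 1/3
argmax = 2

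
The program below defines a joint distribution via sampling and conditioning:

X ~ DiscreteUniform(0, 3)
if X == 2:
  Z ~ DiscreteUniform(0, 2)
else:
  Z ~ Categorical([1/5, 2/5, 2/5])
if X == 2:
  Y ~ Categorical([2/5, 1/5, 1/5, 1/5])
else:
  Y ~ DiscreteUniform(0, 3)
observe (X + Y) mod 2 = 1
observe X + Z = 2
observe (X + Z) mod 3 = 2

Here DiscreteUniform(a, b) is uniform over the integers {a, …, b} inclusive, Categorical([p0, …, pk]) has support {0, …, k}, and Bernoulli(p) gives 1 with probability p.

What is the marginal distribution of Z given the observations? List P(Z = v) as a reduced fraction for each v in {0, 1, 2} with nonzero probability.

Enumerate traces; 6 have nonzero weight after conditioning:
  (X=0, Z=2, Y=1) weight 1/40
  (X=0, Z=2, Y=3) weight 1/40
  (X=1, Z=1, Y=0) weight 1/40
  (X=1, Z=1, Y=2) weight 1/40
  (X=2, Z=0, Y=1) weight 1/60
  (X=2, Z=0, Y=3) weight 1/60
Group by Z:
  weight(Z=0) = 1/30
  weight(Z=1) = 1/20
  weight(Z=2) = 1/20
Total weight = 1/30 + 1/20 + 1/20 = 2/15
P(Z=0 | obs) = 1/30 / 2/15 = 1/4
P(Z=1 | obs) = 1/20 / 2/15 = 3/8
P(Z=2 | obs) = 1/20 / 2/15 = 3/8

P(Z=0) = 1/4, P(Z=1) = 3/8, P(Z=2) = 3/8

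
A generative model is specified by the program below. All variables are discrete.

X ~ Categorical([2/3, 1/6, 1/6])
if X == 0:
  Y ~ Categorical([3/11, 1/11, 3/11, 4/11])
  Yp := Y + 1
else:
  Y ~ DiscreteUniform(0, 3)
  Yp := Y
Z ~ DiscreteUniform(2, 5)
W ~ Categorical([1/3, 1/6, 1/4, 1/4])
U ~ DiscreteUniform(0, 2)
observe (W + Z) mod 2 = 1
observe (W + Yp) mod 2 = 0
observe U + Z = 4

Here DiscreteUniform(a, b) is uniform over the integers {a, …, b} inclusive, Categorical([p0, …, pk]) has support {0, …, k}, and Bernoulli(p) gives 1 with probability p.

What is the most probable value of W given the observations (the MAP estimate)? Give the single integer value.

Enumerate traces; 36 have nonzero weight after conditioning:
  (X=0, Y=0, Z=2, W=1, U=2) weight 1/396
  (X=0, Y=0, Z=2, W=3, U=2) weight 1/264
  (X=0, Y=0, Z=4, W=1, U=0) weight 1/396
  (X=0, Y=0, Z=4, W=3, U=0) weight 1/264
  (X=0, Y=1, Z=3, W=0, U=1) weight 1/594
  (X=0, Y=1, Z=3, W=2, U=1) weight 1/792
  (X=0, Y=2, Z=2, W=1, U=2) weight 1/396
  (X=0, Y=2, Z=2, W=3, U=2) weight 1/264
  … 28 more
Group by W:
  weight(W=0) = 31/2376
  weight(W=1) = 35/2376
  weight(W=2) = 31/3168
  weight(W=3) = 35/1584
Total weight = 31/2376 + 35/2376 + 31/3168 + 35/1584 = 21/352
P(W=0 | obs) = 31/2376 / 21/352 = 124/567
P(W=1 | obs) = 35/2376 / 21/352 = 20/81
P(W=2 | obs) = 31/3168 / 21/352 = 31/189
P(W=3 | obs) = 35/1584 / 21/352 = 10/27
argmax = 3

argmax_v P(W = v | obs) = 3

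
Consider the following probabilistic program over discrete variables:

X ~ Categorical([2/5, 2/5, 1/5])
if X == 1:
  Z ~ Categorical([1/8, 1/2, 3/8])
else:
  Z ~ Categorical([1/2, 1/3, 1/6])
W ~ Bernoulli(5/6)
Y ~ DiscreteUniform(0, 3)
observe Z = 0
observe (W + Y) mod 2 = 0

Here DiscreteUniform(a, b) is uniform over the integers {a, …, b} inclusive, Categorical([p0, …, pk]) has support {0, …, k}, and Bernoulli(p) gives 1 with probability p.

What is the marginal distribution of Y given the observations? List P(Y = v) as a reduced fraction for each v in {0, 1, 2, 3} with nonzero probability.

Enumerate traces; 12 have nonzero weight after conditioning:
  (X=0, Z=0, W=0, Y=0) weight 1/120
  (X=0, Z=0, W=0, Y=2) weight 1/120
  (X=0, Z=0, W=1, Y=1) weight 1/24
  (X=0, Z=0, W=1, Y=3) weight 1/24
  (X=1, Z=0, W=0, Y=0) weight 1/480
  (X=1, Z=0, W=0, Y=2) weight 1/480
  (X=1, Z=0, W=1, Y=1) weight 1/96
  (X=1, Z=0, W=1, Y=3) weight 1/96
  … 4 more
Group by Y:
  weight(Y=0) = 7/480
  weight(Y=1) = 7/96
  weight(Y=2) = 7/480
  weight(Y=3) = 7/96
Total weight = 7/480 + 7/96 + 7/480 + 7/96 = 7/40
P(Y=0 | obs) = 7/480 / 7/40 = 1/12
P(Y=1 | obs) = 7/96 / 7/40 = 5/12
P(Y=2 | obs) = 7/480 / 7/40 = 1/12
P(Y=3 | obs) = 7/96 / 7/40 = 5/12

P(Y=0) = 1/12, P(Y=1) = 5/12, P(Y=2) = 1/12, P(Y=3) = 5/12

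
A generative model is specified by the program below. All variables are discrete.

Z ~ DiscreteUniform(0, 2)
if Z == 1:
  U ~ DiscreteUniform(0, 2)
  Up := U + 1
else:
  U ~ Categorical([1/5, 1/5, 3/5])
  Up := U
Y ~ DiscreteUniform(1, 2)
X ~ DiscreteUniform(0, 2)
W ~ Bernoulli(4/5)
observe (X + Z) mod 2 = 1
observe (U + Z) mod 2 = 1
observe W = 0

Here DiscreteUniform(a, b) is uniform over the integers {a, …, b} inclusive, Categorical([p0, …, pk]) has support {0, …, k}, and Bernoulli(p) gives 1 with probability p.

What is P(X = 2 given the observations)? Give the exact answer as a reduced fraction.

P(X = 2 | obs) = 5/13

Enumerate traces; 12 have nonzero weight after conditioning:
  (Z=0, U=1, Y=1, X=1, W=0) weight 1/450
  (Z=0, U=1, Y=2, X=1, W=0) weight 1/450
  (Z=1, U=0, Y=1, X=0, W=0) weight 1/270
  (Z=1, U=0, Y=1, X=2, W=0) weight 1/270
  (Z=1, U=0, Y=2, X=0, W=0) weight 1/270
  (Z=1, U=0, Y=2, X=2, W=0) weight 1/270
  (Z=1, U=2, Y=1, X=0, W=0) weight 1/270
  (Z=1, U=2, Y=1, X=2, W=0) weight 1/270
  … 4 more
Group by X:
  weight(X=0) = 2/135
  weight(X=1) = 2/225
  weight(X=2) = 2/135
Total weight = 2/135 + 2/225 + 2/135 = 26/675
P(X=0 | obs) = 2/135 / 26/675 = 5/13
P(X=1 | obs) = 2/225 / 26/675 = 3/13
P(X=2 | obs) = 2/135 / 26/675 = 5/13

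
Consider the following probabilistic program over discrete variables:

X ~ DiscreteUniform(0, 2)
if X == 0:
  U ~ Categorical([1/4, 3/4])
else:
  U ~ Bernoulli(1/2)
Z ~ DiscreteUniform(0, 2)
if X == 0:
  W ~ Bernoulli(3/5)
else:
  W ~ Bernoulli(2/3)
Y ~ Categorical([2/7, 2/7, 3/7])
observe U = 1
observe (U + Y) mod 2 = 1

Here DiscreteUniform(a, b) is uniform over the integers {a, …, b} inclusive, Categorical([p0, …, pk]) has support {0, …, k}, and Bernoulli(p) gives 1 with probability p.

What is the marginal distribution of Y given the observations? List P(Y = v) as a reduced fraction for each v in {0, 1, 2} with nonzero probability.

P(Y=0) = 2/5, P(Y=2) = 3/5

Enumerate traces; 36 have nonzero weight after conditioning:
  (X=0, U=1, Z=0, W=0, Y=0) weight 1/105
  (X=0, U=1, Z=0, W=0, Y=2) weight 1/70
  (X=0, U=1, Z=0, W=1, Y=0) weight 1/70
  (X=0, U=1, Z=0, W=1, Y=2) weight 3/140
  (X=0, U=1, Z=1, W=0, Y=0) weight 1/105
  (X=0, U=1, Z=1, W=0, Y=2) weight 1/70
  (X=0, U=1, Z=1, W=1, Y=0) weight 1/70
  (X=0, U=1, Z=1, W=1, Y=2) weight 3/140
  … 28 more
Group by Y:
  weight(Y=0) = 1/6
  weight(Y=2) = 1/4
Total weight = 1/6 + 1/4 = 5/12
P(Y=0 | obs) = 1/6 / 5/12 = 2/5
P(Y=2 | obs) = 1/4 / 5/12 = 3/5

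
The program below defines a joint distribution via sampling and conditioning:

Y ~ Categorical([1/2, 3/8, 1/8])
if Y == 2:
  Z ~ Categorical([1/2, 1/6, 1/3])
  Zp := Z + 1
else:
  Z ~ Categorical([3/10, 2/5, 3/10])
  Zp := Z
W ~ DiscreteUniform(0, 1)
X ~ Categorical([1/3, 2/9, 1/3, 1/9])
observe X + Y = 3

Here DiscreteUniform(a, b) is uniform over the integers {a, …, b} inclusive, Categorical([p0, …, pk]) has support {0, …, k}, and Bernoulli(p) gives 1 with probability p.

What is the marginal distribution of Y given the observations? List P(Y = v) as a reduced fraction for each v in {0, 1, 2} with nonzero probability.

P(Y=0) = 4/15, P(Y=1) = 3/5, P(Y=2) = 2/15

Enumerate traces; 18 have nonzero weight after conditioning:
  (Y=0, Z=0, W=0, X=3) weight 1/120
  (Y=0, Z=0, W=1, X=3) weight 1/120
  (Y=0, Z=1, W=0, X=3) weight 1/90
  (Y=0, Z=1, W=1, X=3) weight 1/90
  (Y=0, Z=2, W=0, X=3) weight 1/120
  (Y=0, Z=2, W=1, X=3) weight 1/120
  (Y=1, Z=0, W=0, X=2) weight 3/160
  (Y=1, Z=0, W=1, X=2) weight 3/160
  (Y=2, Z=0, W=0, X=1) weight 1/144
  … 9 more
Group by Y:
  weight(Y=0) = 1/18
  weight(Y=1) = 1/8
  weight(Y=2) = 1/36
Total weight = 1/18 + 1/8 + 1/36 = 5/24
P(Y=0 | obs) = 1/18 / 5/24 = 4/15
P(Y=1 | obs) = 1/8 / 5/24 = 3/5
P(Y=2 | obs) = 1/36 / 5/24 = 2/15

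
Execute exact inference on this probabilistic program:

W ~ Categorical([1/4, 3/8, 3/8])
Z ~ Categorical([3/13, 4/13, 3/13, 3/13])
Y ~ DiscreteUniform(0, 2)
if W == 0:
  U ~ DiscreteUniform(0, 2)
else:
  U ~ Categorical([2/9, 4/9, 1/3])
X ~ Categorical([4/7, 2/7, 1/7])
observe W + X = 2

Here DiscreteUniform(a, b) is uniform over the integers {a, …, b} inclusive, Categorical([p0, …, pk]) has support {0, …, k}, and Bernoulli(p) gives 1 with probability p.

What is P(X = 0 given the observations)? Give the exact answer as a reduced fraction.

Enumerate traces; 108 have nonzero weight after conditioning:
  (W=0, Z=0, Y=0, U=0, X=2) weight 1/1092
  (W=0, Z=0, Y=0, U=1, X=2) weight 1/1092
  (W=0, Z=0, Y=0, U=2, X=2) weight 1/1092
  (W=0, Z=0, Y=1, U=0, X=2) weight 1/1092
  (W=0, Z=0, Y=1, U=1, X=2) weight 1/1092
  (W=0, Z=0, Y=1, U=2, X=2) weight 1/1092
  (W=0, Z=0, Y=2, U=0, X=2) weight 1/1092
  (W=0, Z=0, Y=2, U=1, X=2) weight 1/1092
  (W=1, Z=0, Y=0, U=0, X=1) weight 1/546
  (W=2, Z=0, Y=0, U=0, X=0) weight 1/273
  … 98 more
Group by X:
  weight(X=0) = 3/14
  weight(X=1) = 3/28
  weight(X=2) = 1/28
Total weight = 3/14 + 3/28 + 1/28 = 5/14
P(X=0 | obs) = 3/14 / 5/14 = 3/5
P(X=1 | obs) = 3/28 / 5/14 = 3/10
P(X=2 | obs) = 1/28 / 5/14 = 1/10

P(X = 0 | obs) = 3/5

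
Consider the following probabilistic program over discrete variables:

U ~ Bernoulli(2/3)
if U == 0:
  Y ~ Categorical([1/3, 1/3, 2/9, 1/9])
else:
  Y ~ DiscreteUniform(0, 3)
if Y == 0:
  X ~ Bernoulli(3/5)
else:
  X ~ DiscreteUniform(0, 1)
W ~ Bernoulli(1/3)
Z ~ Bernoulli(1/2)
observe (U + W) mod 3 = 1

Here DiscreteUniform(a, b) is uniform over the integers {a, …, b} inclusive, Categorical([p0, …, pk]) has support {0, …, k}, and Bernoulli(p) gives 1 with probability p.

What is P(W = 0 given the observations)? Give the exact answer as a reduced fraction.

P(W = 0 | obs) = 4/5

Enumerate traces; 32 have nonzero weight after conditioning:
  (U=0, Y=0, X=0, W=1, Z=0) weight 1/135
  (U=0, Y=0, X=0, W=1, Z=1) weight 1/135
  (U=0, Y=0, X=1, W=1, Z=0) weight 1/90
  (U=0, Y=0, X=1, W=1, Z=1) weight 1/90
  (U=0, Y=1, X=0, W=1, Z=0) weight 1/108
  (U=0, Y=1, X=0, W=1, Z=1) weight 1/108
  (U=0, Y=1, X=1, W=1, Z=0) weight 1/108
  (U=0, Y=1, X=1, W=1, Z=1) weight 1/108
  (U=1, Y=0, X=0, W=0, Z=0) weight 1/45
  … 23 more
Group by W:
  weight(W=0) = 4/9
  weight(W=1) = 1/9
Total weight = 4/9 + 1/9 = 5/9
P(W=0 | obs) = 4/9 / 5/9 = 4/5
P(W=1 | obs) = 1/9 / 5/9 = 1/5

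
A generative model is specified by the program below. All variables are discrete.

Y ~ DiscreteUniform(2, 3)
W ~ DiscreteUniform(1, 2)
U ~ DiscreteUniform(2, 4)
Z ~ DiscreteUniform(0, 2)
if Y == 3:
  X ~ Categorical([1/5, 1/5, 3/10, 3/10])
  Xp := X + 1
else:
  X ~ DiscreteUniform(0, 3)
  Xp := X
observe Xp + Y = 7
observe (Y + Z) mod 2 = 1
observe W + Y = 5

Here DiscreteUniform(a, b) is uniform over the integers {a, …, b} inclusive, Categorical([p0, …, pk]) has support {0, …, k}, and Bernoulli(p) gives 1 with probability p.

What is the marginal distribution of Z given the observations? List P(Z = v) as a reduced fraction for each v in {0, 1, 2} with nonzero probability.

Enumerate traces; 6 have nonzero weight after conditioning:
  (Y=3, W=2, U=2, Z=0, X=3) weight 1/120
  (Y=3, W=2, U=2, Z=2, X=3) weight 1/120
  (Y=3, W=2, U=3, Z=0, X=3) weight 1/120
  (Y=3, W=2, U=3, Z=2, X=3) weight 1/120
  (Y=3, W=2, U=4, Z=0, X=3) weight 1/120
  (Y=3, W=2, U=4, Z=2, X=3) weight 1/120
Group by Z:
  weight(Z=0) = 1/40
  weight(Z=2) = 1/40
Total weight = 1/40 + 1/40 = 1/20
P(Z=0 | obs) = 1/40 / 1/20 = 1/2
P(Z=2 | obs) = 1/40 / 1/20 = 1/2

P(Z=0) = 1/2, P(Z=2) = 1/2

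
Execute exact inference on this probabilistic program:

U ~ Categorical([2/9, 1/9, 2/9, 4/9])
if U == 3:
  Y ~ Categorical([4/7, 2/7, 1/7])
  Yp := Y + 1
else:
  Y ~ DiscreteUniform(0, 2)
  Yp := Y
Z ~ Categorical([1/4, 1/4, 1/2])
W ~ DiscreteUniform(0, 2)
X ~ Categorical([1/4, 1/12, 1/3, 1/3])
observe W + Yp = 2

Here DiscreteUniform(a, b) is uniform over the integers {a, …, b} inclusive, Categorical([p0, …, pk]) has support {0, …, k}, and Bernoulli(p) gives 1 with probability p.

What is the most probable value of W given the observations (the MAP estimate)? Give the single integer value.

Enumerate traces; 132 have nonzero weight after conditioning:
  (U=0, Y=0, Z=0, W=2, X=0) weight 1/648
  (U=0, Y=0, Z=0, W=2, X=1) weight 1/1944
  (U=0, Y=0, Z=0, W=2, X=2) weight 1/486
  (U=0, Y=0, Z=0, W=2, X=3) weight 1/486
  (U=0, Y=0, Z=1, W=2, X=0) weight 1/648
  (U=0, Y=0, Z=1, W=2, X=1) weight 1/1944
  (U=0, Y=0, Z=1, W=2, X=2) weight 1/486
  (U=0, Y=0, Z=1, W=2, X=3) weight 1/486
  (U=0, Y=1, Z=0, W=1, X=0) weight 1/648
  (U=0, Y=2, Z=0, W=0, X=0) weight 1/648
  … 122 more
Group by W:
  weight(W=0) = 59/567
  weight(W=1) = 83/567
  weight(W=2) = 5/81
Total weight = 59/567 + 83/567 + 5/81 = 59/189
P(W=0 | obs) = 59/567 / 59/189 = 1/3
P(W=1 | obs) = 83/567 / 59/189 = 83/177
P(W=2 | obs) = 5/81 / 59/189 = 35/177
argmax = 1

argmax_v P(W = v | obs) = 1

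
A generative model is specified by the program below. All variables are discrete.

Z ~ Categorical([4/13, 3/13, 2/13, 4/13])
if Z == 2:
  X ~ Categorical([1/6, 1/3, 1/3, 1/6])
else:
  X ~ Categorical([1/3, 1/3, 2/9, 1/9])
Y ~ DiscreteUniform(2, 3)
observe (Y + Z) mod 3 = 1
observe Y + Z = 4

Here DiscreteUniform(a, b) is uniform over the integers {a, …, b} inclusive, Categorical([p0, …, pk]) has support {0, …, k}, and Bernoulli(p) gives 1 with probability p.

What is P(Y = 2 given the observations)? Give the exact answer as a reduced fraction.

Enumerate traces; 8 have nonzero weight after conditioning:
  (Z=1, X=0, Y=3) weight 1/26
  (Z=1, X=1, Y=3) weight 1/26
  (Z=1, X=2, Y=3) weight 1/39
  (Z=1, X=3, Y=3) weight 1/78
  (Z=2, X=0, Y=2) weight 1/78
  (Z=2, X=1, Y=2) weight 1/39
  (Z=2, X=2, Y=2) weight 1/39
  (Z=2, X=3, Y=2) weight 1/78
Group by Y:
  weight(Y=2) = 1/13
  weight(Y=3) = 3/26
Total weight = 1/13 + 3/26 = 5/26
P(Y=2 | obs) = 1/13 / 5/26 = 2/5
P(Y=3 | obs) = 3/26 / 5/26 = 3/5

P(Y = 2 | obs) = 2/5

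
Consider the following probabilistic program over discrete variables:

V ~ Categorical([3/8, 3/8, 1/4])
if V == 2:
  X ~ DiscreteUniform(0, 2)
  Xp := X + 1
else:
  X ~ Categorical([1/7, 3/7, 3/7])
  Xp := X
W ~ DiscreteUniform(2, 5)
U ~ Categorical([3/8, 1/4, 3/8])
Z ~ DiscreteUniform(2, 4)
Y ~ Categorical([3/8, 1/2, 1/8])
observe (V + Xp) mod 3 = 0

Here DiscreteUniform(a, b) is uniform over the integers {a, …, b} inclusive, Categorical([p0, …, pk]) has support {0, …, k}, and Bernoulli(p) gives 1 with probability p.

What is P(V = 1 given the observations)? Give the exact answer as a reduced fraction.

Enumerate traces; 324 have nonzero weight after conditioning:
  (V=0, X=0, W=2, U=0, Z=2, Y=0) weight 9/14336
  (V=0, X=0, W=2, U=0, Z=2, Y=1) weight 3/3584
  (V=0, X=0, W=2, U=0, Z=2, Y=2) weight 3/14336
  (V=0, X=0, W=2, U=0, Z=3, Y=0) weight 9/14336
  (V=0, X=0, W=2, U=0, Z=3, Y=1) weight 3/3584
  (V=0, X=0, W=2, U=0, Z=3, Y=2) weight 3/14336
  (V=0, X=0, W=2, U=0, Z=4, Y=0) weight 9/14336
  (V=0, X=0, W=2, U=0, Z=4, Y=1) weight 3/3584
  (V=1, X=2, W=2, U=0, Z=2, Y=0) weight 27/14336
  (V=2, X=0, W=2, U=0, Z=2, Y=0) weight 1/1024
  … 314 more
Group by V:
  weight(V=0) = 3/56
  weight(V=1) = 9/56
  weight(V=2) = 1/12
Total weight = 3/56 + 9/56 + 1/12 = 25/84
P(V=0 | obs) = 3/56 / 25/84 = 9/50
P(V=1 | obs) = 9/56 / 25/84 = 27/50
P(V=2 | obs) = 1/12 / 25/84 = 7/25

P(V = 1 | obs) = 27/50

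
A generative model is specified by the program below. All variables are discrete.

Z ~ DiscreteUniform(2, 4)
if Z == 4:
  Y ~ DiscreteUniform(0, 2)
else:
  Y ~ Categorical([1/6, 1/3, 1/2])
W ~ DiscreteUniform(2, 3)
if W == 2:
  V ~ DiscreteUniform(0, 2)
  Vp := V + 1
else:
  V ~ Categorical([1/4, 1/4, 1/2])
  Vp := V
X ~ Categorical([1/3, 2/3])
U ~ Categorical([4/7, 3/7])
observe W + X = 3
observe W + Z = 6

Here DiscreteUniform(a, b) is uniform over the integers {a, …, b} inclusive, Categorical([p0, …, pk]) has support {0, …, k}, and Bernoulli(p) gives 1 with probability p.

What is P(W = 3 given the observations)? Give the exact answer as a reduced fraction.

P(W = 3 | obs) = 1/3

Enumerate traces; 36 have nonzero weight after conditioning:
  (Z=3, Y=0, W=3, V=0, X=0, U=0) weight 1/756
  (Z=3, Y=0, W=3, V=0, X=0, U=1) weight 1/1008
  (Z=3, Y=0, W=3, V=1, X=0, U=0) weight 1/756
  (Z=3, Y=0, W=3, V=1, X=0, U=1) weight 1/1008
  (Z=3, Y=0, W=3, V=2, X=0, U=0) weight 1/378
  (Z=3, Y=0, W=3, V=2, X=0, U=1) weight 1/504
  (Z=3, Y=1, W=3, V=0, X=0, U=0) weight 1/378
  (Z=3, Y=1, W=3, V=0, X=0, U=1) weight 1/504
  (Z=4, Y=0, W=2, V=0, X=1, U=0) weight 4/567
  … 27 more
Group by W:
  weight(W=2) = 1/9
  weight(W=3) = 1/18
Total weight = 1/9 + 1/18 = 1/6
P(W=2 | obs) = 1/9 / 1/6 = 2/3
P(W=3 | obs) = 1/18 / 1/6 = 1/3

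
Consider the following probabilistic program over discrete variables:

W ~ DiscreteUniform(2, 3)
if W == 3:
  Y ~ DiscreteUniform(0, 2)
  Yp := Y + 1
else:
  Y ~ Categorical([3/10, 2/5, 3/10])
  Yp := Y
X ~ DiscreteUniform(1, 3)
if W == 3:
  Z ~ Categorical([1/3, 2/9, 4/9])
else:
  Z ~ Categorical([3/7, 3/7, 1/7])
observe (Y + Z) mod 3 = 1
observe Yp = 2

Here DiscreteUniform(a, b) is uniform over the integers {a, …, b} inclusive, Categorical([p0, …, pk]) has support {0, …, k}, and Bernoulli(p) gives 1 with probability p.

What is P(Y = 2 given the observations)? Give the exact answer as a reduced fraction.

Enumerate traces; 6 have nonzero weight after conditioning:
  (W=2, Y=2, X=1, Z=2) weight 1/140
  (W=2, Y=2, X=2, Z=2) weight 1/140
  (W=2, Y=2, X=3, Z=2) weight 1/140
  (W=3, Y=1, X=1, Z=0) weight 1/54
  (W=3, Y=1, X=2, Z=0) weight 1/54
  (W=3, Y=1, X=3, Z=0) weight 1/54
Group by Y:
  weight(Y=1) = 1/18
  weight(Y=2) = 3/140
Total weight = 1/18 + 3/140 = 97/1260
P(Y=1 | obs) = 1/18 / 97/1260 = 70/97
P(Y=2 | obs) = 3/140 / 97/1260 = 27/97

P(Y = 2 | obs) = 27/97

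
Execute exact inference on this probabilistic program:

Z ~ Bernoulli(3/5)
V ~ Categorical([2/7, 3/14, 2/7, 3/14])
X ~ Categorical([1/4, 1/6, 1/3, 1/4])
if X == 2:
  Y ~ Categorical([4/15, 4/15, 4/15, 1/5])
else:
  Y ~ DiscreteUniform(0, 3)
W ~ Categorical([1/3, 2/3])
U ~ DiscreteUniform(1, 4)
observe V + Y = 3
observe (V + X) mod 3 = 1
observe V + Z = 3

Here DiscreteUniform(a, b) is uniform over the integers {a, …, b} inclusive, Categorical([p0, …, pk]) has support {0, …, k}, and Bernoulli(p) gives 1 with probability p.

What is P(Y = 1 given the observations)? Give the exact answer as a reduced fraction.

P(Y = 1 | obs) = 64/79

Enumerate traces; 16 have nonzero weight after conditioning:
  (Z=0, V=3, X=1, Y=0, W=0, U=1) weight 1/3360
  (Z=0, V=3, X=1, Y=0, W=0, U=2) weight 1/3360
  (Z=0, V=3, X=1, Y=0, W=0, U=3) weight 1/3360
  (Z=0, V=3, X=1, Y=0, W=0, U=4) weight 1/3360
  (Z=0, V=3, X=1, Y=0, W=1, U=1) weight 1/1680
  (Z=0, V=3, X=1, Y=0, W=1, U=2) weight 1/1680
  (Z=0, V=3, X=1, Y=0, W=1, U=3) weight 1/1680
  (Z=0, V=3, X=1, Y=0, W=1, U=4) weight 1/1680
  (Z=1, V=2, X=2, Y=1, W=0, U=1) weight 2/1575
  … 7 more
Group by Y:
  weight(Y=0) = 1/280
  weight(Y=1) = 8/525
Total weight = 1/280 + 8/525 = 79/4200
P(Y=0 | obs) = 1/280 / 79/4200 = 15/79
P(Y=1 | obs) = 8/525 / 79/4200 = 64/79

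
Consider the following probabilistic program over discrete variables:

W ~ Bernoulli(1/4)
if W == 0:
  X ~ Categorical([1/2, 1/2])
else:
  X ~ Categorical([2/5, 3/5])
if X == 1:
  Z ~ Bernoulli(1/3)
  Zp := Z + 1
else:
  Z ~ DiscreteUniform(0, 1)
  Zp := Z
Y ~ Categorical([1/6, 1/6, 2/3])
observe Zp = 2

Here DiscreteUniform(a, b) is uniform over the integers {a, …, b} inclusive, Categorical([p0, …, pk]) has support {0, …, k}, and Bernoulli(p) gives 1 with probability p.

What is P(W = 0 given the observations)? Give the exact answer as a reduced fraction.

P(W = 0 | obs) = 5/7

Enumerate traces; 6 have nonzero weight after conditioning:
  (W=0, X=1, Z=1, Y=0) weight 1/48
  (W=0, X=1, Z=1, Y=1) weight 1/48
  (W=0, X=1, Z=1, Y=2) weight 1/12
  (W=1, X=1, Z=1, Y=0) weight 1/120
  (W=1, X=1, Z=1, Y=1) weight 1/120
  (W=1, X=1, Z=1, Y=2) weight 1/30
Group by W:
  weight(W=0) = 1/8
  weight(W=1) = 1/20
Total weight = 1/8 + 1/20 = 7/40
P(W=0 | obs) = 1/8 / 7/40 = 5/7
P(W=1 | obs) = 1/20 / 7/40 = 2/7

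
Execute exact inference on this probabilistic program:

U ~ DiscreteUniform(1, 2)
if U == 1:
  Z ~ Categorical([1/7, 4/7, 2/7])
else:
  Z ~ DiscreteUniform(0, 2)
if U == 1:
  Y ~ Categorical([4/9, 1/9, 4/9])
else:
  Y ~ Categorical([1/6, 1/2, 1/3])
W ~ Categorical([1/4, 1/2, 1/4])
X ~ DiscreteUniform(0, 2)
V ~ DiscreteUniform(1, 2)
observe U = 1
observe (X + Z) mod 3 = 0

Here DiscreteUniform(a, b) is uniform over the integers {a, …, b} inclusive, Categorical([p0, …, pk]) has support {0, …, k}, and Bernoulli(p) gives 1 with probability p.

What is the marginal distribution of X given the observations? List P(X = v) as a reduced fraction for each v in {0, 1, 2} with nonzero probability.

P(X=0) = 1/7, P(X=1) = 2/7, P(X=2) = 4/7

Enumerate traces; 54 have nonzero weight after conditioning:
  (U=1, Z=0, Y=0, W=0, X=0, V=1) weight 1/756
  (U=1, Z=0, Y=0, W=0, X=0, V=2) weight 1/756
  (U=1, Z=0, Y=0, W=1, X=0, V=1) weight 1/378
  (U=1, Z=0, Y=0, W=1, X=0, V=2) weight 1/378
  (U=1, Z=0, Y=0, W=2, X=0, V=1) weight 1/756
  (U=1, Z=0, Y=0, W=2, X=0, V=2) weight 1/756
  (U=1, Z=0, Y=1, W=0, X=0, V=1) weight 1/3024
  (U=1, Z=0, Y=1, W=0, X=0, V=2) weight 1/3024
  (U=1, Z=1, Y=0, W=0, X=2, V=1) weight 1/189
  (U=1, Z=2, Y=0, W=0, X=1, V=1) weight 1/378
  … 44 more
Group by X:
  weight(X=0) = 1/42
  weight(X=1) = 1/21
  weight(X=2) = 2/21
Total weight = 1/42 + 1/21 + 2/21 = 1/6
P(X=0 | obs) = 1/42 / 1/6 = 1/7
P(X=1 | obs) = 1/21 / 1/6 = 2/7
P(X=2 | obs) = 2/21 / 1/6 = 4/7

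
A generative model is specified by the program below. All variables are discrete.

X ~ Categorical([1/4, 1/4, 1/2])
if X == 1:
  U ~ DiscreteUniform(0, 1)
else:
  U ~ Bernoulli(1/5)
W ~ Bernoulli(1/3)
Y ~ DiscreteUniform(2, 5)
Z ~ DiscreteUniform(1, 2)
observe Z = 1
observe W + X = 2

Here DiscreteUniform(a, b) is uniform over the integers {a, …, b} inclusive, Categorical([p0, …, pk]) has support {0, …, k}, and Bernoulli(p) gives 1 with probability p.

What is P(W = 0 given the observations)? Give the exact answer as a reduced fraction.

Enumerate traces; 16 have nonzero weight after conditioning:
  (X=1, U=0, W=1, Y=2, Z=1) weight 1/192
  (X=1, U=0, W=1, Y=3, Z=1) weight 1/192
  (X=1, U=0, W=1, Y=4, Z=1) weight 1/192
  (X=1, U=0, W=1, Y=5, Z=1) weight 1/192
  (X=1, U=1, W=1, Y=2, Z=1) weight 1/192
  (X=1, U=1, W=1, Y=3, Z=1) weight 1/192
  (X=1, U=1, W=1, Y=4, Z=1) weight 1/192
  (X=1, U=1, W=1, Y=5, Z=1) weight 1/192
  (X=2, U=0, W=0, Y=2, Z=1) weight 1/30
  … 7 more
Group by W:
  weight(W=0) = 1/6
  weight(W=1) = 1/24
Total weight = 1/6 + 1/24 = 5/24
P(W=0 | obs) = 1/6 / 5/24 = 4/5
P(W=1 | obs) = 1/24 / 5/24 = 1/5

P(W = 0 | obs) = 4/5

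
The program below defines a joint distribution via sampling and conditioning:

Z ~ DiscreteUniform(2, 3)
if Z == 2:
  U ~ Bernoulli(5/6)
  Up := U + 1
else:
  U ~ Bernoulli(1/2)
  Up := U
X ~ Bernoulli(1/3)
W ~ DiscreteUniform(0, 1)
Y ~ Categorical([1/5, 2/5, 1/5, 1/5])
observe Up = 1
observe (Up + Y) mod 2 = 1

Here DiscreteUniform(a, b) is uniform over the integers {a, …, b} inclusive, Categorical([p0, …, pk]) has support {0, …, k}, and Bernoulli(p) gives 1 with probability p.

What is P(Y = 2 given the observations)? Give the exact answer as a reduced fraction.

P(Y = 2 | obs) = 1/2

Enumerate traces; 16 have nonzero weight after conditioning:
  (Z=2, U=0, X=0, W=0, Y=0) weight 1/180
  (Z=2, U=0, X=0, W=0, Y=2) weight 1/180
  (Z=2, U=0, X=0, W=1, Y=0) weight 1/180
  (Z=2, U=0, X=0, W=1, Y=2) weight 1/180
  (Z=2, U=0, X=1, W=0, Y=0) weight 1/360
  (Z=2, U=0, X=1, W=0, Y=2) weight 1/360
  (Z=2, U=0, X=1, W=1, Y=0) weight 1/360
  (Z=2, U=0, X=1, W=1, Y=2) weight 1/360
  … 8 more
Group by Y:
  weight(Y=0) = 1/15
  weight(Y=2) = 1/15
Total weight = 1/15 + 1/15 = 2/15
P(Y=0 | obs) = 1/15 / 2/15 = 1/2
P(Y=2 | obs) = 1/15 / 2/15 = 1/2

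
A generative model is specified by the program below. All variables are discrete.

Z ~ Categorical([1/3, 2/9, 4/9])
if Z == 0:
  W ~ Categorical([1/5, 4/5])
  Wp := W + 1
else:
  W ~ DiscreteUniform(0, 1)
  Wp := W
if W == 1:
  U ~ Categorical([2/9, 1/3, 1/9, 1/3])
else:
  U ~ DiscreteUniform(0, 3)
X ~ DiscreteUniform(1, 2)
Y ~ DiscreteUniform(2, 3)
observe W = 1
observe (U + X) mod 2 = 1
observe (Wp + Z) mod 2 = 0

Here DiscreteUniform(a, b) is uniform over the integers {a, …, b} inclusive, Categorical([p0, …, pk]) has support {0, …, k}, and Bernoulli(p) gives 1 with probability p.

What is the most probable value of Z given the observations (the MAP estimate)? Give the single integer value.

Enumerate traces; 16 have nonzero weight after conditioning:
  (Z=0, W=1, U=0, X=1, Y=2) weight 2/135
  (Z=0, W=1, U=0, X=1, Y=3) weight 2/135
  (Z=0, W=1, U=1, X=2, Y=2) weight 1/45
  (Z=0, W=1, U=1, X=2, Y=3) weight 1/45
  (Z=0, W=1, U=2, X=1, Y=2) weight 1/135
  (Z=0, W=1, U=2, X=1, Y=3) weight 1/135
  (Z=0, W=1, U=3, X=2, Y=2) weight 1/45
  (Z=0, W=1, U=3, X=2, Y=3) weight 1/45
  (Z=1, W=1, U=0, X=1, Y=2) weight 1/162
  … 7 more
Group by Z:
  weight(Z=0) = 2/15
  weight(Z=1) = 1/18
Total weight = 2/15 + 1/18 = 17/90
P(Z=0 | obs) = 2/15 / 17/90 = 12/17
P(Z=1 | obs) = 1/18 / 17/90 = 5/17
argmax = 0

argmax_v P(Z = v | obs) = 0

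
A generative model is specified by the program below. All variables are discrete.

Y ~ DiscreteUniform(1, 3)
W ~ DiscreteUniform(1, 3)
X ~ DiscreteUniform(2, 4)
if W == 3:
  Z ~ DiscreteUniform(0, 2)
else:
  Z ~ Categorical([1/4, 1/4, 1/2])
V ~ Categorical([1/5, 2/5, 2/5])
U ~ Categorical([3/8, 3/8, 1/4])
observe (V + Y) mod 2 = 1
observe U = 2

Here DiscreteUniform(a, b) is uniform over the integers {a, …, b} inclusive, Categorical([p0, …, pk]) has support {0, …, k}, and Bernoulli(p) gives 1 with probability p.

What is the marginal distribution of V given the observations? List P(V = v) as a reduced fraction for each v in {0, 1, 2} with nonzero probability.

Enumerate traces; 135 have nonzero weight after conditioning:
  (Y=1, W=1, X=2, Z=0, V=0, U=2) weight 1/2160
  (Y=1, W=1, X=2, Z=0, V=2, U=2) weight 1/1080
  (Y=1, W=1, X=2, Z=1, V=0, U=2) weight 1/2160
  (Y=1, W=1, X=2, Z=1, V=2, U=2) weight 1/1080
  (Y=1, W=1, X=2, Z=2, V=0, U=2) weight 1/1080
  (Y=1, W=1, X=2, Z=2, V=2, U=2) weight 1/540
  (Y=1, W=1, X=3, Z=0, V=0, U=2) weight 1/2160
  (Y=1, W=1, X=3, Z=0, V=2, U=2) weight 1/1080
  (Y=2, W=1, X=2, Z=0, V=1, U=2) weight 1/1080
  … 126 more
Group by V:
  weight(V=0) = 1/30
  weight(V=1) = 1/30
  weight(V=2) = 1/15
Total weight = 1/30 + 1/30 + 1/15 = 2/15
P(V=0 | obs) = 1/30 / 2/15 = 1/4
P(V=1 | obs) = 1/30 / 2/15 = 1/4
P(V=2 | obs) = 1/15 / 2/15 = 1/2

P(V=0) = 1/4, P(V=1) = 1/4, P(V=2) = 1/2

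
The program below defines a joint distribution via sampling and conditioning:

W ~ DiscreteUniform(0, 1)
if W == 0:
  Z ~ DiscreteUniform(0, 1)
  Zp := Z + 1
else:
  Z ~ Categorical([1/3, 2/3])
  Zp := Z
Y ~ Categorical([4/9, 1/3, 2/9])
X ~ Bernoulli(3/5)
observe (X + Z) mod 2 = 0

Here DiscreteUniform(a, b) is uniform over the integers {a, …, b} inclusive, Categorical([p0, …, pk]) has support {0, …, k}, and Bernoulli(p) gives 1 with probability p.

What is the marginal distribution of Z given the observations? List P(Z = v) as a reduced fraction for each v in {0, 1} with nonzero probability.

Enumerate traces; 12 have nonzero weight after conditioning:
  (W=0, Z=0, Y=0, X=0) weight 2/45
  (W=0, Z=0, Y=1, X=0) weight 1/30
  (W=0, Z=0, Y=2, X=0) weight 1/45
  (W=0, Z=1, Y=0, X=1) weight 1/15
  (W=0, Z=1, Y=1, X=1) weight 1/20
  (W=0, Z=1, Y=2, X=1) weight 1/30
  (W=1, Z=0, Y=0, X=0) weight 4/135
  (W=1, Z=0, Y=1, X=0) weight 1/45
  … 4 more
Group by Z:
  weight(Z=0) = 1/6
  weight(Z=1) = 7/20
Total weight = 1/6 + 7/20 = 31/60
P(Z=0 | obs) = 1/6 / 31/60 = 10/31
P(Z=1 | obs) = 7/20 / 31/60 = 21/31

P(Z=0) = 10/31, P(Z=1) = 21/31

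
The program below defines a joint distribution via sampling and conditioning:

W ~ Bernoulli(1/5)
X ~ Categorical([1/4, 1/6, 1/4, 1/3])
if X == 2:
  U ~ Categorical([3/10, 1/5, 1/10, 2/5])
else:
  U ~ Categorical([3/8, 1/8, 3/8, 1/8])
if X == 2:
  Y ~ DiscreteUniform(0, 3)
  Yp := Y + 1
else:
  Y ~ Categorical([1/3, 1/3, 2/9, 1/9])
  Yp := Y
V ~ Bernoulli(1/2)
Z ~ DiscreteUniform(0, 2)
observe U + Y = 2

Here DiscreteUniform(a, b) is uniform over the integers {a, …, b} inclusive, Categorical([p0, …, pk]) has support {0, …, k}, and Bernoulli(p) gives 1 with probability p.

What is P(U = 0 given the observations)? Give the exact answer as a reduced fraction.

Enumerate traces; 144 have nonzero weight after conditioning:
  (W=0, X=0, U=0, Y=2, V=0, Z=0) weight 1/360
  (W=0, X=0, U=0, Y=2, V=0, Z=1) weight 1/360
  (W=0, X=0, U=0, Y=2, V=0, Z=2) weight 1/360
  (W=0, X=0, U=0, Y=2, V=1, Z=0) weight 1/360
  (W=0, X=0, U=0, Y=2, V=1, Z=1) weight 1/360
  (W=0, X=0, U=0, Y=2, V=1, Z=2) weight 1/360
  (W=0, X=0, U=1, Y=1, V=0, Z=0) weight 1/720
  (W=0, X=0, U=1, Y=1, V=0, Z=1) weight 1/720
  (W=0, X=0, U=2, Y=0, V=0, Z=0) weight 1/240
  … 135 more
Group by U:
  weight(U=0) = 13/160
  weight(U=1) = 7/160
  weight(U=2) = 1/10
Total weight = 13/160 + 7/160 + 1/10 = 9/40
P(U=0 | obs) = 13/160 / 9/40 = 13/36
P(U=1 | obs) = 7/160 / 9/40 = 7/36
P(U=2 | obs) = 1/10 / 9/40 = 4/9

P(U = 0 | obs) = 13/36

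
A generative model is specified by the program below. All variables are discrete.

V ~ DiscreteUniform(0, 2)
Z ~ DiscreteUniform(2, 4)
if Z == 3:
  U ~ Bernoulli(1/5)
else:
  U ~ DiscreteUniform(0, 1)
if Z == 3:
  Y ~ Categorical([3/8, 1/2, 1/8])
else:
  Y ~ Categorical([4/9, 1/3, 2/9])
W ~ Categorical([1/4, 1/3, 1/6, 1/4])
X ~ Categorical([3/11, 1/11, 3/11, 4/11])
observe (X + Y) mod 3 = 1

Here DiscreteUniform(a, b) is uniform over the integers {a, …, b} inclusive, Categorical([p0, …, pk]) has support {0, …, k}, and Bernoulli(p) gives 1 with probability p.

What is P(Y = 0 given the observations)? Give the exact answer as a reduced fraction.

Enumerate traces; 288 have nonzero weight after conditioning:
  (V=0, Z=2, U=0, Y=0, W=0, X=1) weight 1/1782
  (V=0, Z=2, U=0, Y=0, W=1, X=1) weight 2/2673
  (V=0, Z=2, U=0, Y=0, W=2, X=1) weight 1/2673
  (V=0, Z=2, U=0, Y=0, W=3, X=1) weight 1/1782
  (V=0, Z=2, U=0, Y=1, W=0, X=0) weight 1/792
  (V=0, Z=2, U=0, Y=1, W=0, X=3) weight 1/594
  (V=0, Z=2, U=0, Y=1, W=1, X=0) weight 1/594
  (V=0, Z=2, U=0, Y=1, W=1, X=3) weight 2/891
  (V=0, Z=2, U=0, Y=2, W=0, X=2) weight 1/1188
  … 279 more
Group by Y:
  weight(Y=0) = 91/2376
  weight(Y=1) = 49/198
  weight(Y=2) = 41/792
Total weight = 91/2376 + 49/198 + 41/792 = 401/1188
P(Y=0 | obs) = 91/2376 / 401/1188 = 91/802
P(Y=1 | obs) = 49/198 / 401/1188 = 294/401
P(Y=2 | obs) = 41/792 / 401/1188 = 123/802

P(Y = 0 | obs) = 91/802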